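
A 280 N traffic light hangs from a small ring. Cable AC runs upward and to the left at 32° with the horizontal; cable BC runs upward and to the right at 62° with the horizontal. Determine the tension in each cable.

T_AC = 131.8 N, T_BC = 238.0 N

ΣF_x = 0: −T_AC·cos32° + T_BC·cos62° = 0 → T_BC = 1.80639·T_AC.
ΣF_y = 0: T_AC·sin32° + T_BC·sin62° = 280.
Substitute: T_AC·(0.529919 + 1.80639·0.882948) = 280 → T_AC = 131.773 ≈ 131.8 N.
Then T_BC = 1.80639 × 131.773 = 238.0 N.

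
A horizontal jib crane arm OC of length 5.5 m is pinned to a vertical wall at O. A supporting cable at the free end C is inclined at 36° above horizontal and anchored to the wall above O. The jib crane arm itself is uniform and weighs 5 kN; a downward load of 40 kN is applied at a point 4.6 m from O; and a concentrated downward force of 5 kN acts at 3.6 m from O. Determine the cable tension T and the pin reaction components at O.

ΣM about O: T·sin36°·5.5 − 5·2.75 − 40·4.6 − 5·3.6 = 0 → T = 215.75/(5.5·0.587785) = 66.7375 ≈ 66.74 kN.
ΣF_x = 0: O_x − T·cos36° = 0 → O_x = 66.7375 × 0.809017 = 53.99 kN.
ΣF_y = 0: O_y + T·sin36° − 5 − 40 − 5 = 0 → O_y = 50 − 66.7375 × 0.587785 = 10.77 kN.

T = 66.74 kN, O_x = 53.99 kN, O_y = 10.77 kN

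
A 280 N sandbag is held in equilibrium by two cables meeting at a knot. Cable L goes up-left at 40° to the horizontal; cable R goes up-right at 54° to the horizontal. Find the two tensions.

T_L = 165.0 N, T_R = 215.0 N

ΣF_x = 0: −T_L·cos40° + T_R·cos54° = 0 → T_R = 1.30327·T_L.
ΣF_y = 0: T_L·sin40° + T_R·sin54° = 280.
Substitute: T_L·(0.642788 + 1.30327·0.809017) = 280 → T_L = 164.982 ≈ 165.0 N.
Then T_R = 1.30327 × 164.982 = 215.0 N.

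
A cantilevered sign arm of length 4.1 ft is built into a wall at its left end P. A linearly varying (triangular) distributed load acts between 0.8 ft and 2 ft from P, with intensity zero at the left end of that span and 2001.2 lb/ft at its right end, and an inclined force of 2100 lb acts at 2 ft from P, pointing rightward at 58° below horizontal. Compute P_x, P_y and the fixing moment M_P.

Resultant of the triangular load: ½ × 2001.2 × 1.2 = 1200.72 lb, acting at 1.6 ft from P (one-third of the span from the peak).
ΣF_x = 0: P_x + 2100·cos58° = 0 → P_x = -1113 lb.
ΣF_y = 0: P_y − ½·2001.2·1.2 − 2100·sin58° = 0 → P_y = 2982 lb.
ΣM about P: M_P − (½·2001.2·1.2)·1.6 − 2100·sin58°·2 = 0 → M_P = 5483 lb·ft.

P_x = -1113 lb, P_y = 2982 lb, M_P = 5483 lb·ft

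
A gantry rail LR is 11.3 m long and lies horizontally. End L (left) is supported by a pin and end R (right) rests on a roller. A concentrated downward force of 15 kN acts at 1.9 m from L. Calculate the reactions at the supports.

ΣM about L: R_y·11.3 − 15·1.9 = 0 → R_y = 28.5/11.3 = 2.52212 ≈ 2.522 kN.
ΣF_y = 0: L_y + 2.52212 − 15 = 0 → L_y = 12.48 kN.
ΣF_x = 0: no horizontal applied forces, so L_x = 0.

L_x = 0, L_y = 12.48 kN, R_y = 2.522 kN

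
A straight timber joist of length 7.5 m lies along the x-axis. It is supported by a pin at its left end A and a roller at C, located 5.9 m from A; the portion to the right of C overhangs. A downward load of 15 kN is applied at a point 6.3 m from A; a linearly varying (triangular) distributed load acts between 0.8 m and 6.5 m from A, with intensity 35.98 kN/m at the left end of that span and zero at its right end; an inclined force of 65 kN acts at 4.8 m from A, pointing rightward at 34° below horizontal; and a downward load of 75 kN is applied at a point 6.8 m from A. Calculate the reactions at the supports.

A_x = -53.89 kN, A_y = 49.94 kN, C_y = 179.0 kN

Resultant of the triangular load: ½ × 35.98 × 5.7 = 102.543 kN, acting at 2.7 m from A (one-third of the span from the peak).
ΣM about A: C_y·5.9 − 15·6.3 − (½·35.98·5.7)·2.7 − 65·sin34°·4.8 − 75·6.8 = 0 → C_y = 1055.83/5.9 = 178.954 ≈ 179.0 kN.
ΣF_y = 0: A_y + 178.954 − 15 − ½·35.98·5.7 − 65·sin34° − 75 = 0 → A_y = 49.94 kN.
ΣF_x = 0: A_x + 65·cos34° = 0 → A_x = -53.89 kN.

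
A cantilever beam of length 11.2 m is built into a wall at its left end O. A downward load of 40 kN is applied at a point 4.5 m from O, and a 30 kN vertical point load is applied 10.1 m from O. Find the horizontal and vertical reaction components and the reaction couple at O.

O_x = 0, O_y = 70.00 kN, M_O = 483.0 kN·m

ΣF_x = 0: O_x = 0.
ΣF_y = 0: O_y − 40 − 30 = 0 → O_y = 70.00 kN.
ΣM about O: M_O − 40·4.5 − 30·10.1 = 0 → M_O = 483.0 kN·m.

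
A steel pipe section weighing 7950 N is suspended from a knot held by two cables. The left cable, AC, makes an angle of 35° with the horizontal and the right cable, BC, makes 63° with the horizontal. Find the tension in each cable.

ΣF_x = 0: −T_AC·cos35° + T_BC·cos63° = 0 → T_BC = 1.80434·T_AC.
ΣF_y = 0: T_AC·sin35° + T_BC·sin63° = 7950.
Substitute: T_AC·(0.573576 + 1.80434·0.891007) = 7950 → T_AC = 3644.69 ≈ 3645 N.
Then T_BC = 1.80434 × 3644.69 = 6576 N.

T_AC = 3645 N, T_BC = 6576 N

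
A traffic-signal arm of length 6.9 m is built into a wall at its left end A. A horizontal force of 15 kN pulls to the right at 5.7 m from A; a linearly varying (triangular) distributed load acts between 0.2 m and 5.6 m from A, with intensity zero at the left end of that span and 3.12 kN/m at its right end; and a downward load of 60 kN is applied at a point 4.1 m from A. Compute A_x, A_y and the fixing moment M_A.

Resultant of the triangular load: ½ × 3.12 × 5.4 = 8.424 kN, acting at 3.8 m from A (one-third of the span from the peak).
ΣF_x = 0: A_x + 15 = 0 → A_x = -15.00 kN.
ΣF_y = 0: A_y − ½·3.12·5.4 − 60 = 0 → A_y = 68.42 kN.
ΣM about A: M_A − (½·3.12·5.4)·3.8 − 60·4.1 = 0 → M_A = 278.0 kN·m.

A_x = -15.00 kN, A_y = 68.42 kN, M_A = 278.0 kN·m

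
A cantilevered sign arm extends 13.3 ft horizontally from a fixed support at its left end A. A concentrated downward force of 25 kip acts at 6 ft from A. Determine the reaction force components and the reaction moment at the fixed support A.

ΣF_x = 0: A_x = 0.
ΣF_y = 0: A_y − 25 = 0 → A_y = 25.00 kip.
ΣM about A: M_A − 25·6 = 0 → M_A = 150.0 kip·ft.

A_x = 0, A_y = 25.00 kip, M_A = 150.0 kip·ft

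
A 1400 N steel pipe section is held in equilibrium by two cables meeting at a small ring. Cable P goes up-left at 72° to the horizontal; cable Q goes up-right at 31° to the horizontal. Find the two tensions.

T_P = 1232 N, T_Q = 444.0 N

ΣF_x = 0: −T_P·cos72° + T_Q·cos31° = 0 → T_Q = 0.36051·T_P.
ΣF_y = 0: T_P·sin72° + T_Q·sin31° = 1400.
Substitute: T_P·(0.951057 + 0.36051·0.515038) = 1400 → T_P = 1231.6 ≈ 1232 N.
Then T_Q = 0.36051 × 1231.6 = 444.0 N.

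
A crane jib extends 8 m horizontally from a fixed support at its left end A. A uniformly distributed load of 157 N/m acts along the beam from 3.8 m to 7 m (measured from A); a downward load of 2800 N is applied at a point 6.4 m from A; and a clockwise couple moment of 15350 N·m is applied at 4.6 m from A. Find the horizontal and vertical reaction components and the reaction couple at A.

Resultant of the distributed load: 157 × 3.2 = 502.4 N at 5.4 m from A.
ΣF_x = 0: A_x = 0.
ΣF_y = 0: A_y − 157·3.2 − 2800 = 0 → A_y = 3302 N.
ΣM about A: M_A − (157·3.2)·5.4 − 2800·6.4 − 15350 = 0 → M_A = 35980 N·m.

A_x = 0, A_y = 3302 N, M_A = 35980 N·m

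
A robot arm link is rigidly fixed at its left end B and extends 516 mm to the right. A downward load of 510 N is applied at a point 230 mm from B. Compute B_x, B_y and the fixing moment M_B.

B_x = 0, B_y = 510.0 N, M_B = 117300 N·mm

ΣF_x = 0: B_x = 0.
ΣF_y = 0: B_y − 510 = 0 → B_y = 510.0 N.
ΣM about B: M_B − 510·230 = 0 → M_B = 117300 N·mm.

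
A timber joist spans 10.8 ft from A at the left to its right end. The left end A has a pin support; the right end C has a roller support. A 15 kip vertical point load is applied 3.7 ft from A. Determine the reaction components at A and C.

A_x = 0, A_y = 9.861 kip, C_y = 5.139 kip

Taking moments about A: C_y·10.8 − 15·3.7 = 0 → C_y = 55.5/10.8 = 5.13889 ≈ 5.139 kip.
ΣF_y = 0: A_y + 5.13889 − 15 = 0 → A_y = 9.861 kip.
ΣF_x = 0: no horizontal applied forces, so A_x = 0.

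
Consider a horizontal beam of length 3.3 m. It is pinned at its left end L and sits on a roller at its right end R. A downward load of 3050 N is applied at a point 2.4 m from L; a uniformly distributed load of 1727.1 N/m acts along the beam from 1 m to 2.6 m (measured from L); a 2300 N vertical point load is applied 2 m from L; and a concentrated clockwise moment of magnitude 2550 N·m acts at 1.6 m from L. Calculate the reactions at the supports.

Resultant of the distributed load: 1727.1 × 1.6 = 2763.36 N at 1.8 m from L.
Moments about L: R_y·3.3 − 3050·2.4 − (1727.1·1.6)·1.8 − 2300·2 − 2550 = 0 → R_y = 19444.048/3.3 = 5892.14 ≈ 5892 N.
ΣF_y = 0: L_y + 5892.14 − 3050 − 1727.1·1.6 − 2300 = 0 → L_y = 2221 N.
ΣF_x = 0: no horizontal applied forces, so L_x = 0.

L_x = 0, L_y = 2221 N, R_y = 5892 N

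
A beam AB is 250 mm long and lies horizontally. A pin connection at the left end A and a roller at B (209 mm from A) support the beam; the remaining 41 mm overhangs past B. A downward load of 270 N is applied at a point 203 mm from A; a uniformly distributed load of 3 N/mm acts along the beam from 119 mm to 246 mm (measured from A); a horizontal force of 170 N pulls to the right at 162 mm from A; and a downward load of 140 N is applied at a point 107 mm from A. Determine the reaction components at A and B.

Resultant of the distributed load: 3 × 127 = 381 N at 182.5 mm from A.
Moments about A: B_y·209 − 270·203 − (3·127)·182.5 − 140·107 = 0 → B_y = 139322.5/209 = 666.615 ≈ 666.6 N.
ΣF_y = 0: A_y + 666.615 − 270 − 3·127 − 140 = 0 → A_y = 124.4 N.
ΣF_x = 0: A_x + 170 = 0 → A_x = -170.0 N.

A_x = -170.0 N, A_y = 124.4 N, B_y = 666.6 N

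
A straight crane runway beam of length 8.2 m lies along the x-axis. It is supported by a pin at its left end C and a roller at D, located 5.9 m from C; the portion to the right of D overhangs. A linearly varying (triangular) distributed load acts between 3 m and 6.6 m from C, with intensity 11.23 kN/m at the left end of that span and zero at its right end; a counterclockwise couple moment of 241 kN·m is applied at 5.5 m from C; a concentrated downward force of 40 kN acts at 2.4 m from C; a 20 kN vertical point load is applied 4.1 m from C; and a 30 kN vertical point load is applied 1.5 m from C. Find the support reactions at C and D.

Resultant of the triangular load: ½ × 11.23 × 3.6 = 20.214 kN, acting at 4.2 m from C (one-third of the span from the peak).
Taking moments about C: D_y·5.9 − (½·11.23·3.6)·4.2 + 241 − 40·2.4 − 20·4.1 − 30·1.5 = 0 → D_y = 66.8988/5.9 = 11.3388 ≈ 11.34 kN.
ΣF_y = 0: C_y + 11.3388 − ½·11.23·3.6 − 40 − 20 − 30 = 0 → C_y = 98.88 kN.
ΣF_x = 0: no horizontal applied forces, so C_x = 0.

C_x = 0, C_y = 98.88 kN, D_y = 11.34 kN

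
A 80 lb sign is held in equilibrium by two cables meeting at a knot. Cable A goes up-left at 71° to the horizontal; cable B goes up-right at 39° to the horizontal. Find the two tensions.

ΣF_x = 0: −T_A·cos71° + T_B·cos39° = 0 → T_B = 0.418928·T_A.
ΣF_y = 0: T_A·sin71° + T_B·sin39° = 80.
Substitute: T_A·(0.945519 + 0.418928·0.62932) = 80 → T_A = 66.1617 ≈ 66.16 lb.
Then T_B = 0.418928 × 66.1617 = 27.72 lb.

T_A = 66.16 lb, T_B = 27.72 lb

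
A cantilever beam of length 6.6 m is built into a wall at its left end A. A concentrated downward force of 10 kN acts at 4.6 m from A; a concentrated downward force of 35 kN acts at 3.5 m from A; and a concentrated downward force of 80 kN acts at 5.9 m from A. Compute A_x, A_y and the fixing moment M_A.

A_x = 0, A_y = 125.0 kN, M_A = 640.5 kN·m

ΣF_x = 0: A_x = 0.
ΣF_y = 0: A_y − 10 − 35 − 80 = 0 → A_y = 125.0 kN.
ΣM about A: M_A − 10·4.6 − 35·3.5 − 80·5.9 = 0 → M_A = 640.5 kN·m.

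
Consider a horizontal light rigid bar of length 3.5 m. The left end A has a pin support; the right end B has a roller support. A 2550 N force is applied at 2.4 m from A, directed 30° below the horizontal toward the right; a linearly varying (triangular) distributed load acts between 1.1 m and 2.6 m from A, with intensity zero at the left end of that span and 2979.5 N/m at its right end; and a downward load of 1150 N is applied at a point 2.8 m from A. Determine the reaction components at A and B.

Resultant of the triangular load: ½ × 2979.5 × 1.5 = 2234.625 N, acting at 2.1 m from A (one-third of the span from the peak).
Moments about A: B_y·3.5 − 2550·sin30°·2.4 − (½·2979.5·1.5)·2.1 − 1150·2.8 = 0 → B_y = 10972.7125/3.5 = 3135.06 ≈ 3135 N.
ΣF_y = 0: A_y + 3135.06 − 2550·sin30° − ½·2979.5·1.5 − 1150 = 0 → A_y = 1525 N.
ΣF_x = 0: A_x + 2550·cos30° = 0 → A_x = -2208 N.

A_x = -2208 N, A_y = 1525 N, B_y = 3135 N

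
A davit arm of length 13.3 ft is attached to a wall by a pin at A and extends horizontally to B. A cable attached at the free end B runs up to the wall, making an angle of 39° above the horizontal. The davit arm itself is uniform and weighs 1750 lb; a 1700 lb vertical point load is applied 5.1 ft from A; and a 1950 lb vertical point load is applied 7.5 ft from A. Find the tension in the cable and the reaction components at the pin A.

T = 4174 lb, A_x = 3243 lb, A_y = 2773 lb

ΣM about A: T·sin39°·13.3 − 1750·6.65 − 1700·5.1 − 1950·7.5 = 0 → T = 34932.5/(13.3·0.62932) = 4173.56 ≈ 4174 lb.
ΣF_x = 0: A_x − T·cos39° = 0 → A_x = 4173.56 × 0.777146 = 3243 lb.
ΣF_y = 0: A_y + T·sin39° − 1750 − 1700 − 1950 = 0 → A_y = 5400 − 4173.56 × 0.62932 = 2773 lb.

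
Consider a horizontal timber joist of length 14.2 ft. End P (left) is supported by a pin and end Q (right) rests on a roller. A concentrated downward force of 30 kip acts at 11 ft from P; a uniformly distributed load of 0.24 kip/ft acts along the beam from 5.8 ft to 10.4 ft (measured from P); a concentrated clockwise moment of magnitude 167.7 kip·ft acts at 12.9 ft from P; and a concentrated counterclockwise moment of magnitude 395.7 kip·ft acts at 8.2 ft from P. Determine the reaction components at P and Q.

P_x = 0, P_y = 23.29 kip, Q_y = 7.813 kip

Resultant of the distributed load: 0.24 × 4.6 = 1.104 kip at 8.1 ft from P.
Taking moments about P: Q_y·14.2 − 30·11 − (0.24·4.6)·8.1 − 167.7 + 395.7 = 0 → Q_y = 110.9424/14.2 = 7.81285 ≈ 7.813 kip.
ΣF_y = 0: P_y + 7.81285 − 30 − 0.24·4.6 = 0 → P_y = 23.29 kip.
ΣF_x = 0: no horizontal applied forces, so P_x = 0.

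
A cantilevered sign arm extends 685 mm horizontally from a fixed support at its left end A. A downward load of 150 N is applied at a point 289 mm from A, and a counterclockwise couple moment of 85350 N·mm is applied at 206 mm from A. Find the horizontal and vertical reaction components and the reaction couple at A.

ΣF_x = 0: A_x = 0.
ΣF_y = 0: A_y − 150 = 0 → A_y = 150.0 N.
ΣM about A: M_A − 150·289 + 85350 = 0 → M_A = -42000 N·mm.

A_x = 0, A_y = 150.0 N, M_A = -42000 N·mm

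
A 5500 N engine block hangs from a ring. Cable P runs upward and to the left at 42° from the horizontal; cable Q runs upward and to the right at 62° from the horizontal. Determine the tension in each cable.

T_P = 2661 N, T_Q = 4212 N

ΣF_x = 0: −T_P·cos42° + T_Q·cos62° = 0 → T_Q = 1.58294·T_P.
ΣF_y = 0: T_P·sin42° + T_Q·sin62° = 5500.
Substitute: T_P·(0.669131 + 1.58294·0.882948) = 5500 → T_P = 2661.14 ≈ 2661 N.
Then T_Q = 1.58294 × 2661.14 = 4212 N.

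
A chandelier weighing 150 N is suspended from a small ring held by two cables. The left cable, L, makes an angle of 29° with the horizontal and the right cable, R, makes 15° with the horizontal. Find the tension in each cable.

T_L = 208.6 N, T_R = 188.9 N

ΣF_x = 0: −T_L·cos29° + T_R·cos15° = 0 → T_R = 0.905473·T_L.
ΣF_y = 0: T_L·sin29° + T_R·sin15° = 150.
Substitute: T_L·(0.48481 + 0.905473·0.258819) = 150 → T_L = 208.576 ≈ 208.6 N.
Then T_R = 0.905473 × 208.576 = 188.9 N.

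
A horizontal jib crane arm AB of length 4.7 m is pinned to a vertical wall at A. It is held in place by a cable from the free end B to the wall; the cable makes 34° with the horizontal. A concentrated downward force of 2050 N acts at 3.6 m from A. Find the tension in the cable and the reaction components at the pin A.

T = 2808 N, A_x = 2328 N, A_y = 479.8 N

ΣM about A: T·sin34°·4.7 − 2050·3.6 = 0 → T = 7380/(4.7·0.559193) = 2808 N.
ΣF_x = 0: A_x − T·cos34° = 0 → A_x = 2808 × 0.829038 = 2328 N.
ΣF_y = 0: A_y + T·sin34° − 2050 = 0 → A_y = 2050 − 2808 × 0.559193 = 479.8 N.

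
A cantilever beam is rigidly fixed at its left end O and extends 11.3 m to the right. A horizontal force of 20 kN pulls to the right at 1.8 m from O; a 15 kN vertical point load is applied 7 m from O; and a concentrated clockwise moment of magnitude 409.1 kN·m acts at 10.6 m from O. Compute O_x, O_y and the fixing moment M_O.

O_x = -20.00 kN, O_y = 15.00 kN, M_O = 514.1 kN·m

ΣF_x = 0: O_x + 20 = 0 → O_x = -20.00 kN.
ΣF_y = 0: O_y − 15 = 0 → O_y = 15.00 kN.
ΣM about O: M_O − 15·7 − 409.1 = 0 → M_O = 514.1 kN·m.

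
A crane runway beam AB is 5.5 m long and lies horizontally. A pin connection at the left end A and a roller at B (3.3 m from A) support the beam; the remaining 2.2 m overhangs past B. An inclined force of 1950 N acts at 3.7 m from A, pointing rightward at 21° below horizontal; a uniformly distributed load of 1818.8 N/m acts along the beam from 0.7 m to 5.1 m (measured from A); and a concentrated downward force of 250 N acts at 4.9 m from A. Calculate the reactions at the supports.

Resultant of the distributed load: 1818.8 × 4.4 = 8002.72 N at 2.9 m from A.
ΣM about A: B_y·3.3 − 1950·sin21°·3.7 − (1818.8·4.4)·2.9 − 250·4.9 = 0 → B_y = 27018.5/3.3 = 8187.42 ≈ 8187 N.
ΣF_y = 0: A_y + 8187.42 − 1950·sin21° − 1818.8·4.4 − 250 = 0 → A_y = 764.1 N.
ΣF_x = 0: A_x + 1950·cos21° = 0 → A_x = -1820 N.

A_x = -1820 N, A_y = 764.1 N, B_y = 8187 N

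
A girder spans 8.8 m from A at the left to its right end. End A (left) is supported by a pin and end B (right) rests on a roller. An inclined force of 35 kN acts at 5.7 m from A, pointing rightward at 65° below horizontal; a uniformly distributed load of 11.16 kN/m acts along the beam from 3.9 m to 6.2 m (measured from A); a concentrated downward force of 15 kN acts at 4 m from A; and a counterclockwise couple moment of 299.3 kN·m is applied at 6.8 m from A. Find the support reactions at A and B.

Resultant of the distributed load: 11.16 × 2.3 = 25.668 kN at 5.05 m from A.
ΣM about A: B_y·8.8 − 35·sin65°·5.7 − (11.16·2.3)·5.05 − 15·4 + 299.3 = 0 → B_y = 71.1318/8.8 = 8.08316 ≈ 8.083 kN.
ΣF_y = 0: A_y + 8.08316 − 35·sin65° − 11.16·2.3 − 15 = 0 → A_y = 64.31 kN.
ΣF_x = 0: A_x + 35·cos65° = 0 → A_x = -14.79 kN.

A_x = -14.79 kN, A_y = 64.31 kN, B_y = 8.083 kN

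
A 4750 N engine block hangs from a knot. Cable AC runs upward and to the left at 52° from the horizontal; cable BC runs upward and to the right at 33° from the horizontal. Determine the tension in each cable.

T_AC = 3999 N, T_BC = 2936 N

ΣF_x = 0: −T_AC·cos52° + T_BC·cos33° = 0 → T_BC = 0.734092·T_AC.
ΣF_y = 0: T_AC·sin52° + T_BC·sin33° = 4750.
Substitute: T_AC·(0.788011 + 0.734092·0.544639) = 4750 → T_AC = 3998.9 ≈ 3999 N.
Then T_BC = 0.734092 × 3998.9 = 2936 N.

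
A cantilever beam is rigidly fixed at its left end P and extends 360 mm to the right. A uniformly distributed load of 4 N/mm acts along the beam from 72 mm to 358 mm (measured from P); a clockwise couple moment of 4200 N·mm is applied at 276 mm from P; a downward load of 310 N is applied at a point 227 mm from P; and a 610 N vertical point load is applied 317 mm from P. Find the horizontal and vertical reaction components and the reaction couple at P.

Resultant of the distributed load: 4 × 286 = 1144 N at 215 mm from P.
ΣF_x = 0: P_x = 0.
ΣF_y = 0: P_y − 4·286 − 310 − 610 = 0 → P_y = 2064 N.
ΣM about P: M_P − (4·286)·215 − 4200 − 310·227 − 610·317 = 0 → M_P = 513900 N·mm.

P_x = 0, P_y = 2064 N, M_P = 513900 N·mm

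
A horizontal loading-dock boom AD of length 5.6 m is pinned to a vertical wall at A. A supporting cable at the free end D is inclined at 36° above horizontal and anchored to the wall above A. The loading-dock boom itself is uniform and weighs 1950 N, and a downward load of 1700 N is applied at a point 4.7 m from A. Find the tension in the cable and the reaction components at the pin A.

T = 4086 N, A_x = 3306 N, A_y = 1248 N

ΣM about A: T·sin36°·5.6 − 1950·2.8 − 1700·4.7 = 0 → T = 13450/(5.6·0.587785) = 4086.16 ≈ 4086 N.
ΣF_x = 0: A_x − T·cos36° = 0 → A_x = 4086.16 × 0.809017 = 3306 N.
ΣF_y = 0: A_y + T·sin36° − 1950 − 1700 = 0 → A_y = 3650 − 4086.16 × 0.587785 = 1248 N.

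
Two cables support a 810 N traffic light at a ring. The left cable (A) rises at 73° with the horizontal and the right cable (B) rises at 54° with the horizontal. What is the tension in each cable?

T_A = 596.1 N, T_B = 296.5 N

ΣF_x = 0: −T_A·cos73° + T_B·cos54° = 0 → T_B = 0.497412·T_A.
ΣF_y = 0: T_A·sin73° + T_B·sin54° = 810.
Substitute: T_A·(0.956305 + 0.497412·0.809017) = 810 → T_A = 596.149 ≈ 596.1 N.
Then T_B = 0.497412 × 596.149 = 296.5 N.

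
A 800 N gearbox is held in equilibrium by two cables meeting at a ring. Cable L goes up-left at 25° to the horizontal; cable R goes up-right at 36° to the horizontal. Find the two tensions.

ΣF_x = 0: −T_L·cos25° + T_R·cos36° = 0 → T_R = 1.12026·T_L.
ΣF_y = 0: T_L·sin25° + T_R·sin36° = 800.
Substitute: T_L·(0.422618 + 1.12026·0.587785) = 800 → T_L = 739.994 ≈ 740.0 N.
Then T_R = 1.12026 × 739.994 = 829.0 N.

T_L = 740.0 N, T_R = 829.0 N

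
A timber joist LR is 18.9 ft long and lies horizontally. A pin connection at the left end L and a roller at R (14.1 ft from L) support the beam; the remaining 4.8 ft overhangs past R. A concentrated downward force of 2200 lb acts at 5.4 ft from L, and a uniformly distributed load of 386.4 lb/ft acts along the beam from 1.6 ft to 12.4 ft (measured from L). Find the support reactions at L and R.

L_x = 0, L_y = 3459 lb, R_y = 2914 lb

Resultant of the distributed load: 386.4 × 10.8 = 4173.12 lb at 7 ft from L.
Moments about L: R_y·14.1 − 2200·5.4 − (386.4·10.8)·7 = 0 → R_y = 41091.84/14.1 = 2914.31 ≈ 2914 lb.
ΣF_y = 0: L_y + 2914.31 − 2200 − 386.4·10.8 = 0 → L_y = 3459 lb.
ΣF_x = 0: no horizontal applied forces, so L_x = 0.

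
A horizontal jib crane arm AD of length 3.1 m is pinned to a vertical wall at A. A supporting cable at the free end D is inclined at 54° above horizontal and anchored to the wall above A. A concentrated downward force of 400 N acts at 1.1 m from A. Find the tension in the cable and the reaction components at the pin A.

T = 175.4 N, A_x = 103.1 N, A_y = 258.1 N

ΣM about A: T·sin54°·3.1 − 400·1.1 = 0 → T = 440/(3.1·0.809017) = 175.442 ≈ 175.4 N.
ΣF_x = 0: A_x − T·cos54° = 0 → A_x = 175.442 × 0.587785 = 103.1 N.
ΣF_y = 0: A_y + T·sin54° − 400 = 0 → A_y = 400 − 175.442 × 0.809017 = 258.1 N.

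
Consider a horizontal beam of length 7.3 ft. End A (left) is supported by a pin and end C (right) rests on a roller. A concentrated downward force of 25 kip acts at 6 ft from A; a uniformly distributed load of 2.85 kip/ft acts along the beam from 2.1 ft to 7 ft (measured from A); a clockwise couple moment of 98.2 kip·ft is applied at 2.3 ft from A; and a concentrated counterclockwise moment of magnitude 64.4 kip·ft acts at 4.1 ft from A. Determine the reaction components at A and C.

Resultant of the distributed load: 2.85 × 4.9 = 13.965 kip at 4.55 ft from A.
Moments about A: C_y·7.3 − 25·6 − (2.85·4.9)·4.55 − 98.2 + 64.4 = 0 → C_y = 247.34075/7.3 = 33.8823 ≈ 33.88 kip.
ΣF_y = 0: A_y + 33.8823 − 25 − 2.85·4.9 = 0 → A_y = 5.083 kip.
ΣF_x = 0: no horizontal applied forces, so A_x = 0.

A_x = 0, A_y = 5.083 kip, C_y = 33.88 kip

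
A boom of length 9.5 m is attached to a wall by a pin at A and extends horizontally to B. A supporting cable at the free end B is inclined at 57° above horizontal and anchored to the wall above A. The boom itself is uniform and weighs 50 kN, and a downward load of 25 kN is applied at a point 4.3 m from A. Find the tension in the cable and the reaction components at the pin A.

ΣM about A: T·sin57°·9.5 − 50·4.75 − 25·4.3 = 0 → T = 345/(9.5·0.838671) = 43.3016 ≈ 43.30 kN.
ΣF_x = 0: A_x − T·cos57° = 0 → A_x = 43.3016 × 0.544639 = 23.58 kN.
ΣF_y = 0: A_y + T·sin57° − 50 − 25 = 0 → A_y = 75 − 43.3016 × 0.838671 = 38.68 kN.

T = 43.30 kN, A_x = 23.58 kN, A_y = 38.68 kN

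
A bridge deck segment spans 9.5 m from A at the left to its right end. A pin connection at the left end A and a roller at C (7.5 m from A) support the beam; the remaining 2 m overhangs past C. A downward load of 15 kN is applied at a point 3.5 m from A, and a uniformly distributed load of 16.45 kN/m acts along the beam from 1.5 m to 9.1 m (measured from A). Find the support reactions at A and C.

A_x = 0, A_y = 44.67 kN, C_y = 95.35 kN

Resultant of the distributed load: 16.45 × 7.6 = 125.02 kN at 5.3 m from A.
Moments about A: C_y·7.5 − 15·3.5 − (16.45·7.6)·5.3 = 0 → C_y = 715.106/7.5 = 95.3475 ≈ 95.35 kN.
ΣF_y = 0: A_y + 95.3475 − 15 − 16.45·7.6 = 0 → A_y = 44.67 kN.
ΣF_x = 0: no horizontal applied forces, so A_x = 0.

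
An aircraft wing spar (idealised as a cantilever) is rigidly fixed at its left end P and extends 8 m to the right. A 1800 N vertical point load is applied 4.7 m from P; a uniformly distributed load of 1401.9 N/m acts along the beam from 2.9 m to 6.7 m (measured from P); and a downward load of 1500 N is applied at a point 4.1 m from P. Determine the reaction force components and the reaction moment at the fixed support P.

P_x = 0, P_y = 8627 N, M_P = 40180 N·m

Resultant of the distributed load: 1401.9 × 3.8 = 5327.22 N at 4.8 m from P.
ΣF_x = 0: P_x = 0.
ΣF_y = 0: P_y − 1800 − 1401.9·3.8 − 1500 = 0 → P_y = 8627 N.
ΣM about P: M_P − 1800·4.7 − (1401.9·3.8)·4.8 − 1500·4.1 = 0 → M_P = 40180 N·m.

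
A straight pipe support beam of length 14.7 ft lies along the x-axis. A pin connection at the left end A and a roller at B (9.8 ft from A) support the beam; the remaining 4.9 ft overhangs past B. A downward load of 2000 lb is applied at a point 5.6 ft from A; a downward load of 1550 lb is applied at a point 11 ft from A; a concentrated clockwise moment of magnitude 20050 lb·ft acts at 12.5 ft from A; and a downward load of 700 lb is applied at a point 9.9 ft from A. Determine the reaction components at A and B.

Taking moments about A: B_y·9.8 − 2000·5.6 − 1550·11 − 20050 − 700·9.9 = 0 → B_y = 55230/9.8 = 5635.71 ≈ 5636 lb.
ΣF_y = 0: A_y + 5635.71 − 2000 − 1550 − 700 = 0 → A_y = -1386 lb.
ΣF_x = 0: no horizontal applied forces, so A_x = 0.

A_x = 0, A_y = -1386 lb, B_y = 5636 lb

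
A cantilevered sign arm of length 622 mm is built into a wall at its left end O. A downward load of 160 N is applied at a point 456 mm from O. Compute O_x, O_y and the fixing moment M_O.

O_x = 0, O_y = 160.0 N, M_O = 72960 N·mm

ΣF_x = 0: O_x = 0.
ΣF_y = 0: O_y − 160 = 0 → O_y = 160.0 N.
ΣM about O: M_O − 160·456 = 0 → M_O = 72960 N·mm.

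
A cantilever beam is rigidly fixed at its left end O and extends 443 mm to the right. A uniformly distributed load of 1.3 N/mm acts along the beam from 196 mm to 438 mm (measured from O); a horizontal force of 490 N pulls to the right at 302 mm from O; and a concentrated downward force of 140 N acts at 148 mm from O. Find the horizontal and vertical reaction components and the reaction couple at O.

O_x = -490.0 N, O_y = 454.6 N, M_O = 120400 N·mm

Resultant of the distributed load: 1.3 × 242 = 314.6 N at 317 mm from O.
ΣF_x = 0: O_x + 490 = 0 → O_x = -490.0 N.
ΣF_y = 0: O_y − 1.3·242 − 140 = 0 → O_y = 454.6 N.
ΣM about O: M_O − (1.3·242)·317 − 140·148 = 0 → M_O = 120400 N·mm.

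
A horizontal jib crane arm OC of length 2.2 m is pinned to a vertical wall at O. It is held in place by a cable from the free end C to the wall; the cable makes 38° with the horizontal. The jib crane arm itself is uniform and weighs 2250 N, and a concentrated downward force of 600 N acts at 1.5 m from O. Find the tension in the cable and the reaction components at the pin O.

T = 2492 N, O_x = 1964 N, O_y = 1316 N

ΣM about O: T·sin38°·2.2 − 2250·1.1 − 600·1.5 = 0 → T = 3375/(2.2·0.615661) = 2491.78 ≈ 2492 N.
ΣF_x = 0: O_x − T·cos38° = 0 → O_x = 2491.78 × 0.788011 = 1964 N.
ΣF_y = 0: O_y + T·sin38° − 2250 − 600 = 0 → O_y = 2850 − 2491.78 × 0.615661 = 1316 N.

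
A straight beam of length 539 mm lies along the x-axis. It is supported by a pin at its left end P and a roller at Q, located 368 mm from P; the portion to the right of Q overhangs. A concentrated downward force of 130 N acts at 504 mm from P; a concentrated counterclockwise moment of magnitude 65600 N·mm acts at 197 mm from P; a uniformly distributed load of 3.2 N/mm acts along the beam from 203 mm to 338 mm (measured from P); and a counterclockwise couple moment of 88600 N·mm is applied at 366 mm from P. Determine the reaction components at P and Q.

Resultant of the distributed load: 3.2 × 135 = 432 N at 270.5 mm from P.
Moments about P: Q_y·368 − 130·504 + 65600 − (3.2·135)·270.5 + 88600 = 0 → Q_y = 28176/368 = 76.5652 ≈ 76.57 N.
ΣF_y = 0: P_y + 76.5652 − 130 − 3.2·135 = 0 → P_y = 485.4 N.
ΣF_x = 0: no horizontal applied forces, so P_x = 0.

P_x = 0, P_y = 485.4 N, Q_y = 76.57 N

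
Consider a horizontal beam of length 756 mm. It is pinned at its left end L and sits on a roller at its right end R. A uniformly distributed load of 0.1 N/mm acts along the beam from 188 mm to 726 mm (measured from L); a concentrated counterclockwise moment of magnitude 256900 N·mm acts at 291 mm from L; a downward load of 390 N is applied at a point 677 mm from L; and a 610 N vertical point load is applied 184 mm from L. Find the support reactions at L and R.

Resultant of the distributed load: 0.1 × 538 = 53.8 N at 457 mm from L.
Taking moments about L: R_y·756 − (0.1·538)·457 + 256900 − 390·677 − 610·184 = 0 → R_y = 143956.6/756 = 190.419 ≈ 190.4 N.
ΣF_y = 0: L_y + 190.419 − 0.1·538 − 390 − 610 = 0 → L_y = 863.4 N.
ΣF_x = 0: no horizontal applied forces, so L_x = 0.

L_x = 0, L_y = 863.4 N, R_y = 190.4 N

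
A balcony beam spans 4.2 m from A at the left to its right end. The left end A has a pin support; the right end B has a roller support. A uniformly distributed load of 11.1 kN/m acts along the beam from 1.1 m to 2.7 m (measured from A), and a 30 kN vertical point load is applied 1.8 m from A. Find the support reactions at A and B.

Resultant of the distributed load: 11.1 × 1.6 = 17.76 kN at 1.9 m from A.
Moments about A: B_y·4.2 − (11.1·1.6)·1.9 − 30·1.8 = 0 → B_y = 87.744/4.2 = 20.8914 ≈ 20.89 kN.
ΣF_y = 0: A_y + 20.8914 − 11.1·1.6 − 30 = 0 → A_y = 26.87 kN.
ΣF_x = 0: no horizontal applied forces, so A_x = 0.

A_x = 0, A_y = 26.87 kN, B_y = 20.89 kN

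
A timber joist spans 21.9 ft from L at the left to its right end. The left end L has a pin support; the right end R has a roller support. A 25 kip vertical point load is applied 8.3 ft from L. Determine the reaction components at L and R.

L_x = 0, L_y = 15.53 kip, R_y = 9.475 kip

ΣM about L: R_y·21.9 − 25·8.3 = 0 → R_y = 207.5/21.9 = 9.47489 ≈ 9.475 kip.
ΣF_y = 0: L_y + 9.47489 − 25 = 0 → L_y = 15.53 kip.
ΣF_x = 0: no horizontal applied forces, so L_x = 0.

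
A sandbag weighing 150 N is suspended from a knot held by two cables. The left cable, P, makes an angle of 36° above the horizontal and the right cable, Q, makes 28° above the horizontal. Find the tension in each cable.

ΣF_x = 0: −T_P·cos36° + T_Q·cos28° = 0 → T_Q = 0.916268·T_P.
ΣF_y = 0: T_P·sin36° + T_Q·sin28° = 150.
Substitute: T_P·(0.587785 + 0.916268·0.469472) = 150 → T_P = 147.355 ≈ 147.4 N.
Then T_Q = 0.916268 × 147.355 = 135.0 N.

T_P = 147.4 N, T_Q = 135.0 N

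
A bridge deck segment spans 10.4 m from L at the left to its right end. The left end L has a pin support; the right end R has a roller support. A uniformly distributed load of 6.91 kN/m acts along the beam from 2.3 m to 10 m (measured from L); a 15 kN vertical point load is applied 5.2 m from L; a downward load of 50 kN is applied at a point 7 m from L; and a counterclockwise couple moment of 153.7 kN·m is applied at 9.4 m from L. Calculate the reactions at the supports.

Resultant of the distributed load: 6.91 × 7.7 = 53.207 kN at 6.15 m from L.
Moments about L: R_y·10.4 − (6.91·7.7)·6.15 − 15·5.2 − 50·7 + 153.7 = 0 → R_y = 601.52305/10.4 = 57.8388 ≈ 57.84 kN.
ΣF_y = 0: L_y + 57.8388 − 6.91·7.7 − 15 − 50 = 0 → L_y = 60.37 kN.
ΣF_x = 0: no horizontal applied forces, so L_x = 0.

L_x = 0, L_y = 60.37 kN, R_y = 57.84 kN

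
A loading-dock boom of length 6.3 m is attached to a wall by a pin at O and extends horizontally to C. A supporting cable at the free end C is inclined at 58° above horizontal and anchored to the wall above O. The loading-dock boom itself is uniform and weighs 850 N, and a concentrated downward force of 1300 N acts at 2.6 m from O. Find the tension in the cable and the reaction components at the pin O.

ΣM about O: T·sin58°·6.3 − 850·3.15 − 1300·2.6 = 0 → T = 6057.5/(6.3·0.848048) = 1133.79 ≈ 1134 N.
ΣF_x = 0: O_x − T·cos58° = 0 → O_x = 1133.79 × 0.529919 = 600.8 N.
ΣF_y = 0: O_y + T·sin58° − 850 − 1300 = 0 → O_y = 2150 − 1133.79 × 0.848048 = 1188 N.

T = 1134 N, O_x = 600.8 N, O_y = 1188 N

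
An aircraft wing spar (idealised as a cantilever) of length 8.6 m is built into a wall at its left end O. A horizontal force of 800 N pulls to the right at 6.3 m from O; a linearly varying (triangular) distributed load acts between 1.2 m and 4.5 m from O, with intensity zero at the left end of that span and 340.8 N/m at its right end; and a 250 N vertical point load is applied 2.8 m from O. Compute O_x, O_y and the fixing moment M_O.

O_x = -800.0 N, O_y = 812.3 N, M_O = 2612 N·m

Resultant of the triangular load: ½ × 340.8 × 3.3 = 562.32 N, acting at 3.4 m from O (one-third of the span from the peak).
ΣF_x = 0: O_x + 800 = 0 → O_x = -800.0 N.
ΣF_y = 0: O_y − ½·340.8·3.3 − 250 = 0 → O_y = 812.3 N.
ΣM about O: M_O − (½·340.8·3.3)·3.4 − 250·2.8 = 0 → M_O = 2612 N·m.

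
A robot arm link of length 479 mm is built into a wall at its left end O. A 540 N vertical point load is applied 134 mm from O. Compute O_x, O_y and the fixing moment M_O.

O_x = 0, O_y = 540.0 N, M_O = 72360 N·mm

ΣF_x = 0: O_x = 0.
ΣF_y = 0: O_y − 540 = 0 → O_y = 540.0 N.
ΣM about O: M_O − 540·134 = 0 → M_O = 72360 N·mm.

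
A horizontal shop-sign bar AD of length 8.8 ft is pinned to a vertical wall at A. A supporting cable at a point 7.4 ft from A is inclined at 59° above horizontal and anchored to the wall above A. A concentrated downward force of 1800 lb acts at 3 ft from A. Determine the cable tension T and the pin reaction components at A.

T = 851.3 lb, A_x = 438.5 lb, A_y = 1070 lb

ΣM about A: T·sin59°·7.4 − 1800·3 = 0 → T = 5400/(7.4·0.857167) = 851.327 ≈ 851.3 lb.
ΣF_x = 0: A_x − T·cos59° = 0 → A_x = 851.327 × 0.515038 = 438.5 lb.
ΣF_y = 0: A_y + T·sin59° − 1800 = 0 → A_y = 1800 − 851.327 × 0.857167 = 1070 lb.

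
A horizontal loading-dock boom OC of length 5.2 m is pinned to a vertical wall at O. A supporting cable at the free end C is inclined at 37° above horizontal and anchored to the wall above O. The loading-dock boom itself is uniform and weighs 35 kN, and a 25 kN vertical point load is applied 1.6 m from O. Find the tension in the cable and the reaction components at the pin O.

ΣM about O: T·sin37°·5.2 − 35·2.6 − 25·1.6 = 0 → T = 131/(5.2·0.601815) = 41.8606 ≈ 41.86 kN.
ΣF_x = 0: O_x − T·cos37° = 0 → O_x = 41.8606 × 0.798636 = 33.43 kN.
ΣF_y = 0: O_y + T·sin37° − 35 − 25 = 0 → O_y = 60 − 41.8606 × 0.601815 = 34.81 kN.

T = 41.86 kN, O_x = 33.43 kN, O_y = 34.81 kN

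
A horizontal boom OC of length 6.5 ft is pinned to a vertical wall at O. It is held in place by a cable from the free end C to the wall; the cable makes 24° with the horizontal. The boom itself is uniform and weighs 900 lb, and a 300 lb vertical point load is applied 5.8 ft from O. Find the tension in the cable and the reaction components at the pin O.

ΣM about O: T·sin24°·6.5 − 900·3.25 − 300·5.8 = 0 → T = 4665/(6.5·0.406737) = 1764.51 ≈ 1765 lb.
ΣF_x = 0: O_x − T·cos24° = 0 → O_x = 1764.51 × 0.913545 = 1612 lb.
ΣF_y = 0: O_y + T·sin24° − 900 − 300 = 0 → O_y = 1200 − 1764.51 × 0.406737 = 482.3 lb.

T = 1765 lb, O_x = 1612 lb, O_y = 482.3 lb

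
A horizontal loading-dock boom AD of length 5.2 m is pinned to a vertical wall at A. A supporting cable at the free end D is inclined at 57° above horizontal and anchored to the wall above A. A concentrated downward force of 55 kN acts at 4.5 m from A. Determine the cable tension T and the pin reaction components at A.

T = 56.75 kN, A_x = 30.91 kN, A_y = 7.404 kN

ΣM about A: T·sin57°·5.2 − 55·4.5 = 0 → T = 247.5/(5.2·0.838671) = 56.7519 ≈ 56.75 kN.
ΣF_x = 0: A_x − T·cos57° = 0 → A_x = 56.7519 × 0.544639 = 30.91 kN.
ΣF_y = 0: A_y + T·sin57° − 55 = 0 → A_y = 55 − 56.7519 × 0.838671 = 7.404 kN.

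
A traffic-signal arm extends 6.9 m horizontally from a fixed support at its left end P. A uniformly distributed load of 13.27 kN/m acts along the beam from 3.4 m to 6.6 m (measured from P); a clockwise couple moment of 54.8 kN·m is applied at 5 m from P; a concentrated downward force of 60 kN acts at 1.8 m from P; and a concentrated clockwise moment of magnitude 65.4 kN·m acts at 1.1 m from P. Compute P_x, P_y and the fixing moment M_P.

Resultant of the distributed load: 13.27 × 3.2 = 42.464 kN at 5 m from P.
ΣF_x = 0: P_x = 0.
ΣF_y = 0: P_y − 13.27·3.2 − 60 = 0 → P_y = 102.5 kN.
ΣM about P: M_P − (13.27·3.2)·5 − 54.8 − 60·1.8 − 65.4 = 0 → M_P = 440.5 kN·m.

P_x = 0, P_y = 102.5 kN, M_P = 440.5 kN·m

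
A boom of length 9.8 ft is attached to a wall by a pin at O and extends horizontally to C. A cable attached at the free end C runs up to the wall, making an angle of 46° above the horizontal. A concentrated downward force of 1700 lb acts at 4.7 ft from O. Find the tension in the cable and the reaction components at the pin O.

ΣM about O: T·sin46°·9.8 − 1700·4.7 = 0 → T = 7990/(9.8·0.71934) = 1133.41 ≈ 1133 lb.
ΣF_x = 0: O_x − T·cos46° = 0 → O_x = 1133.41 × 0.694658 = 787.3 lb.
ΣF_y = 0: O_y + T·sin46° − 1700 = 0 → O_y = 1700 − 1133.41 × 0.71934 = 884.7 lb.

T = 1133 lb, O_x = 787.3 lb, O_y = 884.7 lb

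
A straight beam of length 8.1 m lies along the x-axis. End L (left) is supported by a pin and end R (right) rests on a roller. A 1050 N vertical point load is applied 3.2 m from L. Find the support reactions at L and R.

L_x = 0, L_y = 635.2 N, R_y = 414.8 N

ΣM about L: R_y·8.1 − 1050·3.2 = 0 → R_y = 3360/8.1 = 414.815 ≈ 414.8 N.
ΣF_y = 0: L_y + 414.815 − 1050 = 0 → L_y = 635.2 N.
ΣF_x = 0: no horizontal applied forces, so L_x = 0.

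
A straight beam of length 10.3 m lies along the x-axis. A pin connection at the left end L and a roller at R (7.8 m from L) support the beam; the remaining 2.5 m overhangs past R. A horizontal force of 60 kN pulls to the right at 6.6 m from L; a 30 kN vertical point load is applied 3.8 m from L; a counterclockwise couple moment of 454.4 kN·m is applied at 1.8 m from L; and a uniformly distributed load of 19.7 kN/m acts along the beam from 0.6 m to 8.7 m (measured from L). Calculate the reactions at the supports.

Resultant of the distributed load: 19.7 × 8.1 = 159.57 kN at 4.65 m from L.
Moments about L: R_y·7.8 − 30·3.8 + 454.4 − (19.7·8.1)·4.65 = 0 → R_y = 401.6005/7.8 = 51.4872 ≈ 51.49 kN.
ΣF_y = 0: L_y + 51.4872 − 30 − 19.7·8.1 = 0 → L_y = 138.1 kN.
ΣF_x = 0: L_x + 60 = 0 → L_x = -60.00 kN.

L_x = -60.00 kN, L_y = 138.1 kN, R_y = 51.49 kN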